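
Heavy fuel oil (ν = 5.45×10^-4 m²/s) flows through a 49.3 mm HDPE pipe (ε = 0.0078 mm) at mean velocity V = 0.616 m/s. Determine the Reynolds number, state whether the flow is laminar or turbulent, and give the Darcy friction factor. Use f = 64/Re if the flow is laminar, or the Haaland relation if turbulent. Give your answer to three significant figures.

Re ≈ 55.7; laminar; f = 64/Re ≈ 1.15

Re = VD/ν = 0.6160·0.0493/5.45×10^-4 = 55.7
Re < 2300 → laminar → f = 64/Re = 1.149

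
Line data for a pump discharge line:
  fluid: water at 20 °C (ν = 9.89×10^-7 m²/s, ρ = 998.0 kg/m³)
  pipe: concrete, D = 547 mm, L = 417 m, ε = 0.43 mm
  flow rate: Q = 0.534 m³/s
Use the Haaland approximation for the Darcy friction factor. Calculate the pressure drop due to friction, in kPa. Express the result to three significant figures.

V = 4Q/(πD²) = 4·0.534/(π·0.547²) = 2.272 m/s
Re = VD/ν = 2.272·0.547/9.89×10^-7 = 1.26×10^6 → turbulent
ε/D = 0.43/547 = 7.86×10^-4
Haaland: f = 0.01882
h_f = f(L/D)V²/(2g) = 0.01882·(417/0.547)·2.272²/(2·9.81) = 3.777 m
Δp = ρg·h_f = 998.0·9.81·3.777 = 36.98 kPa

Δp ≈ 37.0 kPa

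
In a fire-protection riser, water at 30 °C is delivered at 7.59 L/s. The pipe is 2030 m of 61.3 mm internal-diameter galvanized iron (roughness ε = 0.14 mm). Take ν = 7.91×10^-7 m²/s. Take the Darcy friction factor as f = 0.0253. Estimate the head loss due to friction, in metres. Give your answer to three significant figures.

h_f ≈ 282 m

V = 4Q/(πD²) = 4·0.00759/(π·0.0613²) = 2.572 m/s
h_f = f(L/D)V²/(2g) = 0.02530·(2030/0.0613)·2.572²/(2·9.81) = 282.4 m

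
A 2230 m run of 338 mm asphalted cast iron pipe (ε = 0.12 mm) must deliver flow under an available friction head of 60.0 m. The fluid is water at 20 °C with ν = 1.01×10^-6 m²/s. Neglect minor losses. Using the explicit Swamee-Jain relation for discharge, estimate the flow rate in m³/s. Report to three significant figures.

Q ≈ 0.299 m³/s

Swamee-Jain (Type II): Q = -0.965·√(gD⁵h_f/L)·ln[ε/(3.7D) + √(3.17ν²L/(gD³h_f))]
√(gD⁵h_f/L) = √(9.81·0.338⁵·60.0/2230) = 0.03412
ε/(3.7D) = 9.60×10^-5; √(3.17ν²L/(gD³h_f)) = 1.78×10^-5
Q = -0.965·0.03412·ln(1.138×10^-4) = 0.2990 m³/s
Check: V = 3.33 m/s, Re = 1.12×10^6, f = 0.01616, h_f = 60.4 m ≈ 60.0 m ✓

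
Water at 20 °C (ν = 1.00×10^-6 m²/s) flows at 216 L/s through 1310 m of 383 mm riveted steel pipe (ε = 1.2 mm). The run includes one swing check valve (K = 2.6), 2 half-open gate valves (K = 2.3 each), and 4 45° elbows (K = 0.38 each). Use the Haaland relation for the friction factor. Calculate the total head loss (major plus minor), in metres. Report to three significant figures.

V = 4Q/(πD²) = 1.875 m/s; V²/2g = 0.1792 m
Re = 7.18×10^5, ε/D = 0.00313 → f = 0.02671 (Haaland)
Major: h_f = f(L/D)·V²/2g = 0.02671·3420·0.1792 = 16.36 m
Minor: ΣK = 8.72; h_m = ΣK·V²/2g = 1.562 m
Total H_L = 16.36 + 1.562 = 17.93 m

H_L ≈ 17.9 m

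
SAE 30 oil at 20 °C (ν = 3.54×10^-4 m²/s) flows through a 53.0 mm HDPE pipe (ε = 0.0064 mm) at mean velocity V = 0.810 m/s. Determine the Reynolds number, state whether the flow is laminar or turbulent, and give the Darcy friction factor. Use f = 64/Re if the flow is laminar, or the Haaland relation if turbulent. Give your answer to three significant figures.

Re = VD/ν = 0.8100·0.0530/3.54×10^-4 = 121
Re < 2300 → laminar → f = 64/Re = 0.5277

Re ≈ 121; laminar; f = 64/Re ≈ 0.528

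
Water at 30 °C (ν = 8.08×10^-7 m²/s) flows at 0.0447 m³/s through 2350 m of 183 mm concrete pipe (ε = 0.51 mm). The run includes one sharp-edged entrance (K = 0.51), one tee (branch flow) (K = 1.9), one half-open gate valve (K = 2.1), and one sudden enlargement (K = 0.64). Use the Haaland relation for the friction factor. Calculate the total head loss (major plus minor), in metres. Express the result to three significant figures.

H_L ≈ 49.9 m

V = 4Q/(πD²) = 1.699 m/s; V²/2g = 0.1472 m
Re = 3.85×10^5, ε/D = 0.00279 → f = 0.02602 (Haaland)
Major: h_f = f(L/D)·V²/2g = 0.02602·12842·0.1472 = 49.18 m
Minor: ΣK = 5.15; h_m = ΣK·V²/2g = 0.7581 m
Total H_L = 49.18 + 0.7581 = 49.94 m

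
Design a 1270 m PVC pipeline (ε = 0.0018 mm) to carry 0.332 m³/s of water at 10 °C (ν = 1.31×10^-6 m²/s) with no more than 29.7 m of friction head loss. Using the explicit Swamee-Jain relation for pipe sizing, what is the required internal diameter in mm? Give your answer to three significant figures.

D ≈ 345 mm

Swamee-Jain (Type III): D = 0.66·[ε^1.25·(LQ²/(gh_f))^4.75 + ν·Q^9.4·(L/(gh_f))^5.2]^0.04
LQ²/(gh_f) = 0.4805; L/(gh_f) = 4.359
Term 1 = ε^1.25·(…)^4.75 = 2.03×10^-9; Term 2 = ν·Q^9.4·(…)^5.2 = 8.72×10^-8
D = 0.66·(2.03×10^-9 + 8.72×10^-8)^0.04 = 0.3448 m = 345 mm
Check: V = 3.56 m/s, Re = 9.36×10^5, f = 0.01186, h_f = 28.2 m ≈ 29.7 m ✓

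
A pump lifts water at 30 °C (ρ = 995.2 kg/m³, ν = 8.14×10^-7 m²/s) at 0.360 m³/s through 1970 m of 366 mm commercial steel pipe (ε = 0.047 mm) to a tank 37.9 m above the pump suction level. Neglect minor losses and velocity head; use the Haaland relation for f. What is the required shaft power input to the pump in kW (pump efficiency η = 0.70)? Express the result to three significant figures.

V = 4Q/(πD²) = 3.422 m/s; Re = 1.54×10^6; ε/D = 1.28×10^-4; f = 0.01337
h_f = f(L/D)V²/2g = 42.96 m
Total head H = z + h_f = 37.9 + 42.96 = 80.86 m
P_hyd = ρgQH = 995.2·9.81·0.360·80.86 = 284.2 kW
P_shaft = P_hyd/η = 284.2/0.70 = 406.0 kW

P_shaft ≈ 406 kW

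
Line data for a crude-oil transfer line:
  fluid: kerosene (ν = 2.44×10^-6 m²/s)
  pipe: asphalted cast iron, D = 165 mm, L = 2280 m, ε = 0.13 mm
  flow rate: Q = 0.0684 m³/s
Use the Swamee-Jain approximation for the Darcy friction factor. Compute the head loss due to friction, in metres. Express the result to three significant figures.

h_f ≈ 146 m

V = 4Q/(πD²) = 4·0.0684/(π·0.165²) = 3.199 m/s
Re = VD/ν = 3.199·0.165/2.44×10^-6 = 2.16×10^5 → turbulent
ε/D = 0.13/165 = 7.88×10^-4
Swamee-Jain: f = 0.02020
h_f = f(L/D)V²/(2g) = 0.02020·(2280/0.165)·3.199²/(2·9.81) = 145.6 m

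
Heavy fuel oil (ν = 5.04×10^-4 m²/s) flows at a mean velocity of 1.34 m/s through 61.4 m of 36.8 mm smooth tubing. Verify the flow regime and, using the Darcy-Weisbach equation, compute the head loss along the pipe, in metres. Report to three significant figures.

h_f ≈ 99.9 m

Re = VD/ν = 1.34·0.03680/5.04×10^-4 = 97.8 → laminar (Re < 2300)
f = 64/Re = 0.6541
h_f = f(L/D)V²/(2g) = 0.6541·(61.4/0.03680)·1.34²/(2·9.81) = 99.88 m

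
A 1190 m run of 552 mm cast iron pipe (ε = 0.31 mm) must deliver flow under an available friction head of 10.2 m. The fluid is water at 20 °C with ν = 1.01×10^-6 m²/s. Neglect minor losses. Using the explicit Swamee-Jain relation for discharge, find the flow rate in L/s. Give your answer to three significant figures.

Q ≈ 551 L/s

Swamee-Jain (Type II): Q = -0.965·√(gD⁵h_f/L)·ln[ε/(3.7D) + √(3.17ν²L/(gD³h_f))]
√(gD⁵h_f/L) = √(9.81·0.552⁵·10.2/1190) = 0.06565
ε/(3.7D) = 1.52×10^-4; √(3.17ν²L/(gD³h_f)) = 1.51×10^-5
Q = -0.965·0.06565·ln(1.669×10^-4) = 0.5510 m³/s
Check: V = 2.30 m/s, Re = 1.26×10^6, f = 0.01760, h_f = 10.3 m ≈ 10.2 m ✓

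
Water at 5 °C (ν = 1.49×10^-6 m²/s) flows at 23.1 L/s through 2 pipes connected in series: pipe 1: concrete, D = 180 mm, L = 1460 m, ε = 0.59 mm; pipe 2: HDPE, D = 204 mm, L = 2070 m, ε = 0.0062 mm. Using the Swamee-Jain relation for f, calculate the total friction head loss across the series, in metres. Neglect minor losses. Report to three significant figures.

Pipe 1: V = 0.9078 m/s, Re = 1.10×10^5, ε/D = 0.00328, f = 0.02820, h_1 = f(L/D)V²/2g = 9.606 m
Pipe 2: V = 0.7067 m/s, Re = 9.68×10^4, ε/D = 3.04×10^-5, f = 0.01817, h_2 = f(L/D)V²/2g = 4.693 m
Series → Q common, losses add: H = Σh = 14.30 m

H ≈ 14.3 m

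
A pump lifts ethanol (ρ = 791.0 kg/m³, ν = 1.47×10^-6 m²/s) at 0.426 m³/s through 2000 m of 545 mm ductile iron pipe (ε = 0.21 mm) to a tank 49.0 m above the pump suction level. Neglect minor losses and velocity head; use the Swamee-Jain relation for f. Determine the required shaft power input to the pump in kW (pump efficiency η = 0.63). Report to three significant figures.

P_shaft ≈ 312 kW

V = 4Q/(πD²) = 1.826 m/s; Re = 6.77×10^5; ε/D = 3.85×10^-4; f = 0.01674
h_f = f(L/D)V²/2g = 10.44 m
Total head H = z + h_f = 49.0 + 10.44 = 59.44 m
P_hyd = ρgQH = 791.0·9.81·0.426·59.44 = 196.5 kW
P_shaft = P_hyd/η = 196.5/0.63 = 311.9 kW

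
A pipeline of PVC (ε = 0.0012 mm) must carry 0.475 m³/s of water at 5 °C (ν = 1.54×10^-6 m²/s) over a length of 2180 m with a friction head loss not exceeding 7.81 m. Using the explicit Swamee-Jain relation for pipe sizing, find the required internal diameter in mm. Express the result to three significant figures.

Swamee-Jain (Type III): D = 0.66·[ε^1.25·(LQ²/(gh_f))^4.75 + ν·Q^9.4·(L/(gh_f))^5.2]^0.04
LQ²/(gh_f) = 6.420; L/(gh_f) = 28.45
Term 1 = ε^1.25·(…)^4.75 = 2.72×10^-4; Term 2 = ν·Q^9.4·(…)^5.2 = 0.0513
D = 0.66·(2.72×10^-4 + 0.0513)^0.04 = 0.5862 m = 586 mm
Check: V = 1.76 m/s, Re = 6.70×10^5, f = 0.01247, h_f = 7.32 m ≈ 7.81 m ✓

D ≈ 586 mm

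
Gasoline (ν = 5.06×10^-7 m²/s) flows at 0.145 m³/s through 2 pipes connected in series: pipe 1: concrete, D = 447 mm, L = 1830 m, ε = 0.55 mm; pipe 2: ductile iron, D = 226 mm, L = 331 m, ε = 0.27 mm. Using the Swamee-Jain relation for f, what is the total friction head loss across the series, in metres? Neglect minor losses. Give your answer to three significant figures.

Pipe 1: V = 0.9240 m/s, Re = 8.16×10^5, ε/D = 0.00123, f = 0.02108, h_1 = f(L/D)V²/2g = 3.755 m
Pipe 2: V = 3.615 m/s, Re = 1.61×10^6, ε/D = 0.00119, f = 0.02075, h_2 = f(L/D)V²/2g = 20.23 m
Series → Q common, losses add: H = Σh = 23.99 m

H ≈ 24.0 m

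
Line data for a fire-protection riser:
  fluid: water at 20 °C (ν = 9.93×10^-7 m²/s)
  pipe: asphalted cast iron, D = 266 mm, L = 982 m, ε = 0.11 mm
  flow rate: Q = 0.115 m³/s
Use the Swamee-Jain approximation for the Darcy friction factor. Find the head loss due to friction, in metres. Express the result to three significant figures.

V = 4Q/(πD²) = 4·0.115/(π·0.266²) = 2.069 m/s
Re = VD/ν = 2.069·0.266/9.93×10^-7 = 5.54×10^5 → turbulent
ε/D = 0.11/266 = 4.14×10^-4
Swamee-Jain: f = 0.01711
h_f = f(L/D)V²/(2g) = 0.01711·(982/0.266)·2.069²/(2·9.81) = 13.79 m

h_f ≈ 13.8 m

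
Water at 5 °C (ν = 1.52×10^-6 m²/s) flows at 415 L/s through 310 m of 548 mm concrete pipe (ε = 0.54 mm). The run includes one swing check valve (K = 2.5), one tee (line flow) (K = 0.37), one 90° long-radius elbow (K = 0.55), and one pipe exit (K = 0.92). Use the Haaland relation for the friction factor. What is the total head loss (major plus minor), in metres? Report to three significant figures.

V = 4Q/(πD²) = 1.760 m/s; V²/2g = 0.1578 m
Re = 6.34×10^5, ε/D = 9.85×10^-4 → f = 0.02002 (Haaland)
Major: h_f = f(L/D)·V²/2g = 0.02002·565.7·0.1578 = 1.787 m
Minor: ΣK = 4.34; h_m = ΣK·V²/2g = 0.6848 m
Total H_L = 1.787 + 0.6848 = 2.472 m

H_L ≈ 2.47 m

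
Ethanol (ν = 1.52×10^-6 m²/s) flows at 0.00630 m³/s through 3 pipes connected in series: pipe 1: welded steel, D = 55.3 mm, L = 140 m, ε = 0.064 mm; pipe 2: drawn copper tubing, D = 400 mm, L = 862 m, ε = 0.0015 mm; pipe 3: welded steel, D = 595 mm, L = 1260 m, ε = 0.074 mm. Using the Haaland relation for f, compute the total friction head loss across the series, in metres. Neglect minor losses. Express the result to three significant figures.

Pipe 1: V = 2.623 m/s, Re = 9.54×10^4, ε/D = 0.00116, f = 0.02259, h_1 = f(L/D)V²/2g = 20.05 m
Pipe 2: V = 0.05013 m/s, Re = 1.32×10^4, ε/D = 3.75×10^-6, f = 0.02867, h_2 = f(L/D)V²/2g = 0.007914 m
Pipe 3: V = 0.02266 m/s, Re = 8870, ε/D = 1.24×10^-4, f = 0.03205, h_3 = f(L/D)V²/2g = 0.001776 m
Series → Q common, losses add: H = Σh = 20.06 m

H ≈ 20.1 m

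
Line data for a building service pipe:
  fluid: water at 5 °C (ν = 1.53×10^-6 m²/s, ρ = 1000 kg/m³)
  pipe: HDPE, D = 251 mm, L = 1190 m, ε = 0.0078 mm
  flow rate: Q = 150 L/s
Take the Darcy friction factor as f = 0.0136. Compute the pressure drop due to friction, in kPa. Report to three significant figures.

V = 4Q/(πD²) = 4·0.150/(π·0.251²) = 3.031 m/s
h_f = f(L/D)V²/(2g) = 0.01360·(1190/0.251)·3.031²/(2·9.81) = 30.20 m
Δp = ρg·h_f = 1000·9.81·30.20 = 296.3 kPa

Δp ≈ 296 kPa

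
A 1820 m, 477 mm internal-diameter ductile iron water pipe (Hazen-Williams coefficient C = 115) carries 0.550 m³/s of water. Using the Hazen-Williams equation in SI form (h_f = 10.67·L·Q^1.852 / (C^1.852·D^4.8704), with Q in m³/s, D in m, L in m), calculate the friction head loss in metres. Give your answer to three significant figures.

h_f = 10.67·1820·0.550^1.852 / (115^1.852·0.477^4.8704) = 36.03 m

h_f ≈ 36.0 m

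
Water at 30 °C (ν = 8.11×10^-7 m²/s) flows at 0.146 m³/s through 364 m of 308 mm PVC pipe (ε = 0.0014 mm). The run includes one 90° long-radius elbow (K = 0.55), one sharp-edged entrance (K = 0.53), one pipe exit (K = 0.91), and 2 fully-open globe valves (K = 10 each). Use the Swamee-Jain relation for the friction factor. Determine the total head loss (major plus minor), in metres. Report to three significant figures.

V = 4Q/(πD²) = 1.960 m/s; V²/2g = 0.1957 m
Re = 7.44×10^5, ε/D = 4.55×10^-6 → f = 0.01230 (Swamee-Jain)
Major: h_f = f(L/D)·V²/2g = 0.01230·1182·0.1957 = 2.845 m
Minor: ΣK = 22.0; h_m = ΣK·V²/2g = 4.304 m
Total H_L = 2.845 + 4.304 = 7.149 m

H_L ≈ 7.15 m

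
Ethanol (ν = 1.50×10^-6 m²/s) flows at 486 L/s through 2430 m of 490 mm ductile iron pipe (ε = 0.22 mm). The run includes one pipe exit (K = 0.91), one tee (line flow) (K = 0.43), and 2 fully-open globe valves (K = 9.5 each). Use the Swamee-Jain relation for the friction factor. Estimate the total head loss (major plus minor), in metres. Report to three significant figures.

V = 4Q/(πD²) = 2.577 m/s; V²/2g = 0.3385 m
Re = 8.42×10^5, ε/D = 4.49×10^-4 → f = 0.01705 (Swamee-Jain)
Major: h_f = f(L/D)·V²/2g = 0.01705·4959·0.3385 = 28.62 m
Minor: ΣK = 20.3; h_m = ΣK·V²/2g = 6.886 m
Total H_L = 28.62 + 6.886 = 35.50 m

H_L ≈ 35.5 m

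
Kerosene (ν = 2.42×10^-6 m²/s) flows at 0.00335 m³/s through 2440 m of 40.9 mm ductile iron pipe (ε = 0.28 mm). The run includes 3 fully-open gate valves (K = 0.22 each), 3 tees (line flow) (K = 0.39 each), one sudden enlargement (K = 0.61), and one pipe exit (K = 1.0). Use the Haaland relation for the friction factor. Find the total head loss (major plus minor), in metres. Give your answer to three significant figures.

V = 4Q/(πD²) = 2.550 m/s; V²/2g = 0.3314 m
Re = 4.31×10^4, ε/D = 0.00685 → f = 0.03513 (Haaland)
Major: h_f = f(L/D)·V²/2g = 0.03513·59658·0.3314 = 694.5 m
Minor: ΣK = 3.44; h_m = ΣK·V²/2g = 1.140 m
Total H_L = 694.5 + 1.140 = 695.6 m

H_L ≈ 696 m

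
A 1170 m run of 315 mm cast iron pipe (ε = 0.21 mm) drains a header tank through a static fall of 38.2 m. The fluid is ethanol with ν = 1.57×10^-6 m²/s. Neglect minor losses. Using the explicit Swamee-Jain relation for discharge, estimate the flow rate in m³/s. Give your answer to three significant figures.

Swamee-Jain (Type II): Q = -0.965·√(gD⁵h_f/L)·ln[ε/(3.7D) + √(3.17ν²L/(gD³h_f))]
√(gD⁵h_f/L) = √(9.81·0.315⁵·38.2/1170) = 0.03152
ε/(3.7D) = 1.80×10^-4; √(3.17ν²L/(gD³h_f)) = 2.79×10^-5
Q = -0.965·0.03152·ln(2.081×10^-4) = 0.2578 m³/s
Check: V = 3.31 m/s, Re = 6.64×10^5, f = 0.01855, h_f = 38.4 m ≈ 38.2 m ✓

Q ≈ 0.258 m³/s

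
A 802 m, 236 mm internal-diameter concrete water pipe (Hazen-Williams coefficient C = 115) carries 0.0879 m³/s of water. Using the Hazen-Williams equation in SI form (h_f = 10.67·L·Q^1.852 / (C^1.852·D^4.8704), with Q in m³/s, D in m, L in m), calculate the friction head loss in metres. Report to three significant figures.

h_f ≈ 16.4 m

h_f = 10.67·802·0.0879^1.852 / (115^1.852·0.236^4.8704) = 16.38 m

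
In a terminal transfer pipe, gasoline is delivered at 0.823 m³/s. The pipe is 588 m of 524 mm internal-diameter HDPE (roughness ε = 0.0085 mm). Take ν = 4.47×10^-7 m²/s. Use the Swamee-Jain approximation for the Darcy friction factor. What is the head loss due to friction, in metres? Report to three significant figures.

V = 4Q/(πD²) = 4·0.823/(π·0.524²) = 3.816 m/s
Re = VD/ν = 3.816·0.524/4.47×10^-7 = 4.47×10^6 → turbulent
ε/D = 0.0085/524 = 1.62×10^-5
Swamee-Jain: f = 0.01005
h_f = f(L/D)V²/(2g) = 0.01005·(588/0.524)·3.816²/(2·9.81) = 8.375 m

h_f ≈ 8.38 m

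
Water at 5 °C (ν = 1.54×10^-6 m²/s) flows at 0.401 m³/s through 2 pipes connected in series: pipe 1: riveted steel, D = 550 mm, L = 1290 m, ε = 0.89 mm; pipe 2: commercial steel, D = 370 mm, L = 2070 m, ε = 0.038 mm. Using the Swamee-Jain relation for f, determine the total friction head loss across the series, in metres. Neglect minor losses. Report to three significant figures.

Pipe 1: V = 1.688 m/s, Re = 6.03×10^5, ε/D = 0.00162, f = 0.02262, h_1 = f(L/D)V²/2g = 7.702 m
Pipe 2: V = 3.730 m/s, Re = 8.96×10^5, ε/D = 1.03×10^-4, f = 0.01367, h_2 = f(L/D)V²/2g = 54.23 m
Series → Q common, losses add: H = Σh = 61.93 m

H ≈ 61.9 m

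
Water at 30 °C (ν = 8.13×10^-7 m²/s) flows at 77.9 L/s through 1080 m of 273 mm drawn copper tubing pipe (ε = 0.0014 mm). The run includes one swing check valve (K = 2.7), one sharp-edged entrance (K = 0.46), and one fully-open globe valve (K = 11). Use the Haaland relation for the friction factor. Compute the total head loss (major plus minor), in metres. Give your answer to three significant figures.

H_L ≈ 6.06 m

V = 4Q/(πD²) = 1.331 m/s; V²/2g = 0.09027 m
Re = 4.47×10^5, ε/D = 5.13×10^-6 → f = 0.01338 (Haaland)
Major: h_f = f(L/D)·V²/2g = 0.01338·3956·0.09027 = 4.779 m
Minor: ΣK = 14.2; h_m = ΣK·V²/2g = 1.278 m
Total H_L = 4.779 + 1.278 = 6.057 m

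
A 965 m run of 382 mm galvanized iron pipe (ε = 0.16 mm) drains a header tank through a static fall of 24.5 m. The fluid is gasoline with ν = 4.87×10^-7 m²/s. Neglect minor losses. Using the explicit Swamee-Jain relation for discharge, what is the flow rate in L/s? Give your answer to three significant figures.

Swamee-Jain (Type II): Q = -0.965·√(gD⁵h_f/L)·ln[ε/(3.7D) + √(3.17ν²L/(gD³h_f))]
√(gD⁵h_f/L) = √(9.81·0.382⁵·24.5/965) = 0.04501
ε/(3.7D) = 1.13×10^-4; √(3.17ν²L/(gD³h_f)) = 7.36×10^-6
Q = -0.965·0.04501·ln(1.206×10^-4) = 0.3919 m³/s
Check: V = 3.42 m/s, Re = 2.68×10^6, f = 0.01634, h_f = 24.6 m ≈ 24.5 m ✓

Q ≈ 392 L/s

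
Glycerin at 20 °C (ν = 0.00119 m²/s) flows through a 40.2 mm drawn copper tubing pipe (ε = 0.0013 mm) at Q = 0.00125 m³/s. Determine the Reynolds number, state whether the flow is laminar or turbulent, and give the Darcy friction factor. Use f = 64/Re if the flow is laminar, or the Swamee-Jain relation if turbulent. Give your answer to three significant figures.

V = 4Q/(πD²) = 0.9848 m/s
Re = VD/ν = 0.9848·0.0402/0.00119 = 33.3
Re < 2300 → laminar → f = 64/Re = 1.924

Re ≈ 33.3; laminar; f = 64/Re ≈ 1.92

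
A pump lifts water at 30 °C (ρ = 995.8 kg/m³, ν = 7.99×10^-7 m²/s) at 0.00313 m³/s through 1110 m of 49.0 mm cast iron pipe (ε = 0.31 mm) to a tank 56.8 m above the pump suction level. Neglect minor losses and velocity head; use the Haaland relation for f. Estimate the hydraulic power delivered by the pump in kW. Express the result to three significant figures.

V = 4Q/(πD²) = 1.660 m/s; Re = 1.02×10^5; ε/D = 0.00633; f = 0.03344
h_f = f(L/D)V²/2g = 106.4 m
Total head H = z + h_f = 56.8 + 106.4 = 163.2 m
P_hyd = ρgQH = 995.8·9.81·0.00313·163.2 = 4.989 kW

P_hyd ≈ 4.99 kW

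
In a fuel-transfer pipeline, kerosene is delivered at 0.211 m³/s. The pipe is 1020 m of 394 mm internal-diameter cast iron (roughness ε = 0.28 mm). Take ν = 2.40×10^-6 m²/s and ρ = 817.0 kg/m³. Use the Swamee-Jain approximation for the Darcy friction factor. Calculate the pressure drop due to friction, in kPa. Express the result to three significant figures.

V = 4Q/(πD²) = 4·0.211/(π·0.394²) = 1.731 m/s
Re = VD/ν = 1.731·0.394/2.40×10^-6 = 2.84×10^5 → turbulent
ε/D = 0.28/394 = 7.11×10^-4
Swamee-Jain: f = 0.01951
h_f = f(L/D)V²/(2g) = 0.01951·(1020/0.394)·1.731²/(2·9.81) = 7.708 m
Δp = ρg·h_f = 817.0·9.81·7.708 = 61.78 kPa

Δp ≈ 61.8 kPa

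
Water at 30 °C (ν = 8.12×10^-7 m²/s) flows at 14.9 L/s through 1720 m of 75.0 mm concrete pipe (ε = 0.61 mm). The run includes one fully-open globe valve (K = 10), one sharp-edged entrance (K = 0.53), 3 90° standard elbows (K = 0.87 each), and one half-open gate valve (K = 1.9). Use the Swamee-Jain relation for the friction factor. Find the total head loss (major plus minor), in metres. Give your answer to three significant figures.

H_L ≈ 484 m

V = 4Q/(πD²) = 3.373 m/s; V²/2g = 0.5798 m
Re = 3.12×10^5, ε/D = 0.00813 → f = 0.03573 (Swamee-Jain)
Major: h_f = f(L/D)·V²/2g = 0.03573·22933·0.5798 = 475.0 m
Minor: ΣK = 15.0; h_m = ΣK·V²/2g = 8.720 m
Total H_L = 475.0 + 8.720 = 483.8 m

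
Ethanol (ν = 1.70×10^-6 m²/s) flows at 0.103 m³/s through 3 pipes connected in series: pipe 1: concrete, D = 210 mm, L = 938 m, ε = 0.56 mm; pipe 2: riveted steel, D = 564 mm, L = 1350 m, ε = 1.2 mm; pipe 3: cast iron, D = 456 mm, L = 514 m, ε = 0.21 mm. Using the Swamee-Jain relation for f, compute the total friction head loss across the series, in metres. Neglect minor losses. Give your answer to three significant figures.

H ≈ 53.0 m

Pipe 1: V = 2.974 m/s, Re = 3.67×10^5, ε/D = 0.00267, f = 0.02585, h_1 = f(L/D)V²/2g = 52.05 m
Pipe 2: V = 0.4123 m/s, Re = 1.37×10^5, ε/D = 0.00213, f = 0.02523, h_2 = f(L/D)V²/2g = 0.5233 m
Pipe 3: V = 0.6307 m/s, Re = 1.69×10^5, ε/D = 4.61×10^-4, f = 0.01903, h_3 = f(L/D)V²/2g = 0.4350 m
Series → Q common, losses add: H = Σh = 53.01 m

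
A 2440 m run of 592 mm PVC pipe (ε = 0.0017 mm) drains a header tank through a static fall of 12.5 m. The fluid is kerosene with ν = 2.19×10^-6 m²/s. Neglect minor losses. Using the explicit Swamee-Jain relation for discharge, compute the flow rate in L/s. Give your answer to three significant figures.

Swamee-Jain (Type II): Q = -0.965·√(gD⁵h_f/L)·ln[ε/(3.7D) + √(3.17ν²L/(gD³h_f))]
√(gD⁵h_f/L) = √(9.81·0.592⁵·12.5/2440) = 0.06045
ε/(3.7D) = 7.76×10^-7; √(3.17ν²L/(gD³h_f)) = 3.82×10^-5
Q = -0.965·0.06045·ln(3.896×10^-5) = 0.5923 m³/s
Check: V = 2.15 m/s, Re = 5.82×10^5, f = 0.01279, h_f = 12.4 m ≈ 12.5 m ✓

Q ≈ 592 L/s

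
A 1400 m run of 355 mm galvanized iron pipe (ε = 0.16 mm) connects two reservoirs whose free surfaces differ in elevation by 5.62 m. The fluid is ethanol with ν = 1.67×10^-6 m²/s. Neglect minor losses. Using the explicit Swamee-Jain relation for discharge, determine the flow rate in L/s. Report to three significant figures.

Q ≈ 123 L/s

Swamee-Jain (Type II): Q = -0.965·√(gD⁵h_f/L)·ln[ε/(3.7D) + √(3.17ν²L/(gD³h_f))]
√(gD⁵h_f/L) = √(9.81·0.355⁵·5.62/1400) = 0.01490
ε/(3.7D) = 1.22×10^-4; √(3.17ν²L/(gD³h_f)) = 7.08×10^-5
Q = -0.965·0.01490·ln(1.926×10^-4) = 0.1230 m³/s
Check: V = 1.24 m/s, Re = 2.64×10^5, f = 0.01822, h_f = 5.66 m ≈ 5.62 m ✓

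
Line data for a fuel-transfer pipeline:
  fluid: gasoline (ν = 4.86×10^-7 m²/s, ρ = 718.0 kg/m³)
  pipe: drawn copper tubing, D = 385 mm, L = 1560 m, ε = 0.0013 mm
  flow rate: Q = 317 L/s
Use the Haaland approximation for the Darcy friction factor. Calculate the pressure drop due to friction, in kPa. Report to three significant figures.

V = 4Q/(πD²) = 4·0.317/(π·0.385²) = 2.723 m/s
Re = VD/ν = 2.723·0.385/4.86×10^-7 = 2.16×10^6 → turbulent
ε/D = 0.0013/385 = 3.38×10^-6
Haaland: f = 0.01032
h_f = f(L/D)V²/(2g) = 0.01032·(1560/0.385)·2.723²/(2·9.81) = 15.80 m
Δp = ρg·h_f = 718.0·9.81·15.80 = 111.3 kPa

Δp ≈ 111 kPa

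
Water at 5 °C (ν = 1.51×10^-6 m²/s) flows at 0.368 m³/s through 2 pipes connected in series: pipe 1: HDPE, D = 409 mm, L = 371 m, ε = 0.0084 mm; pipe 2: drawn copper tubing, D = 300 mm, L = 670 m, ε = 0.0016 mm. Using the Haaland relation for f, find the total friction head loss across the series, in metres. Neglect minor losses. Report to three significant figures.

H ≈ 40.4 m

Pipe 1: V = 2.801 m/s, Re = 7.59×10^5, ε/D = 2.05×10^-5, f = 0.01246, h_1 = f(L/D)V²/2g = 4.521 m
Pipe 2: V = 5.206 m/s, Re = 1.03×10^6, ε/D = 5.33×10^-6, f = 0.01161, h_2 = f(L/D)V²/2g = 35.83 m
Series → Q common, losses add: H = Σh = 40.35 m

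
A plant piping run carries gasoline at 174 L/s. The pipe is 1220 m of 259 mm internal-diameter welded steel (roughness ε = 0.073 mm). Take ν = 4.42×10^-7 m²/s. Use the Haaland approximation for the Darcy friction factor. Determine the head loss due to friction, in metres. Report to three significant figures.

V = 4Q/(πD²) = 4·0.174/(π·0.259²) = 3.303 m/s
Re = VD/ν = 3.303·0.259/4.42×10^-7 = 1.94×10^6 → turbulent
ε/D = 0.073/259 = 2.82×10^-4
Haaland: f = 0.01513
h_f = f(L/D)V²/(2g) = 0.01513·(1220/0.259)·3.303²/(2·9.81) = 39.61 m

h_f ≈ 39.6 m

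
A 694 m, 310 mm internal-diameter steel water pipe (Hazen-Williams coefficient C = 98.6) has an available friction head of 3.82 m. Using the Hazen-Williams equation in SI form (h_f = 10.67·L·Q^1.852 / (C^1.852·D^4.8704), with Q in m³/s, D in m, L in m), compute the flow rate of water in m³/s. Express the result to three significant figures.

Q ≈ 0.0761 m³/s

Rearranging: Q = [h_f·C^1.852·D^4.8704 / (10.67·L)]^(1/1.852)
Q = [3.82·98.6^1.852·0.310^4.8704 / (10.67·694)]^0.540 = 0.07606 m³/s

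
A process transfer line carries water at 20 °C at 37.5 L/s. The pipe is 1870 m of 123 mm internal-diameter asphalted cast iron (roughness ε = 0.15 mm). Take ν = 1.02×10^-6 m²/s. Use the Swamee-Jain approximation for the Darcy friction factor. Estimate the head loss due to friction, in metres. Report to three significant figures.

V = 4Q/(πD²) = 4·0.0375/(π·0.123²) = 3.156 m/s
Re = VD/ν = 3.156·0.123/1.02×10^-6 = 3.81×10^5 → turbulent
ε/D = 0.15/123 = 0.00122
Swamee-Jain: f = 0.02143
h_f = f(L/D)V²/(2g) = 0.02143·(1870/0.123)·3.156²/(2·9.81) = 165.4 m

h_f ≈ 165 m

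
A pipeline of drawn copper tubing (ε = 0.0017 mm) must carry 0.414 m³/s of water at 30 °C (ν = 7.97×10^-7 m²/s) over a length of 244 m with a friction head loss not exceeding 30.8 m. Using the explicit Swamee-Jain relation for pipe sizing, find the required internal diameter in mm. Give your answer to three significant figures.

Swamee-Jain (Type III): D = 0.66·[ε^1.25·(LQ²/(gh_f))^4.75 + ν·Q^9.4·(L/(gh_f))^5.2]^0.04
LQ²/(gh_f) = 0.1384; L/(gh_f) = 0.8076
Term 1 = ε^1.25·(…)^4.75 = 5.11×10^-12; Term 2 = ν·Q^9.4·(…)^5.2 = 6.58×10^-11
D = 0.66·(5.11×10^-12 + 6.58×10^-11)^0.04 = 0.2592 m = 259 mm
Check: V = 7.85 m/s, Re = 2.55×10^6, f = 0.01026, h_f = 30.3 m ≈ 30.8 m ✓

D ≈ 259 mm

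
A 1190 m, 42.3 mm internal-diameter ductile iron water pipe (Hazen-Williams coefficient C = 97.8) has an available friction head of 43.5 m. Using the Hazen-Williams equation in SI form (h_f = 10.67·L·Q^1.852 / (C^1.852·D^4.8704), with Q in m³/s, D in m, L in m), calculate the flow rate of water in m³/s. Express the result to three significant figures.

Rearranging: Q = [h_f·C^1.852·D^4.8704 / (10.67·L)]^(1/1.852)
Q = [43.5·97.8^1.852·0.0423^4.8704 / (10.67·1190)]^0.540 = 0.001114 m³/s

Q ≈ 0.00111 m³/s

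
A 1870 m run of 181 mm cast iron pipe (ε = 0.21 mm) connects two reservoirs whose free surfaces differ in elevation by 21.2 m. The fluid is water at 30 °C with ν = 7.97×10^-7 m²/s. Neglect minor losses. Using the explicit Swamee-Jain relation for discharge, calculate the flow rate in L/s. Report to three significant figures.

Q ≈ 35.5 L/s

Swamee-Jain (Type II): Q = -0.965·√(gD⁵h_f/L)·ln[ε/(3.7D) + √(3.17ν²L/(gD³h_f))]
√(gD⁵h_f/L) = √(9.81·0.181⁵·21.2/1870) = 0.004648
ε/(3.7D) = 3.14×10^-4; √(3.17ν²L/(gD³h_f)) = 5.53×10^-5
Q = -0.965·0.004648·ln(3.688×10^-4) = 0.03546 m³/s
Check: V = 1.38 m/s, Re = 3.13×10^5, f = 0.02135, h_f = 21.4 m ≈ 21.2 m ✓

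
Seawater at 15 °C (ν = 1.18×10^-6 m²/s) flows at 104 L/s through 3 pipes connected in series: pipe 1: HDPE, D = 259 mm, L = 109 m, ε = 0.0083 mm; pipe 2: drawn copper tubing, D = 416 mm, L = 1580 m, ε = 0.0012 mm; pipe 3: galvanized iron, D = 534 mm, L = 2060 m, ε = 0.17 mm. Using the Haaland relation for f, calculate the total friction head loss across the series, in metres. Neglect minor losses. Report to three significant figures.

H ≈ 3.55 m

Pipe 1: V = 1.974 m/s, Re = 4.33×10^5, ε/D = 3.20×10^-5, f = 0.01376, h_1 = f(L/D)V²/2g = 1.150 m
Pipe 2: V = 0.7652 m/s, Re = 2.70×10^5, ε/D = 2.88×10^-6, f = 0.01465, h_2 = f(L/D)V²/2g = 1.661 m
Pipe 3: V = 0.4644 m/s, Re = 2.10×10^5, ε/D = 3.18×10^-4, f = 0.01752, h_3 = f(L/D)V²/2g = 0.7430 m
Series → Q common, losses add: H = Σh = 3.554 m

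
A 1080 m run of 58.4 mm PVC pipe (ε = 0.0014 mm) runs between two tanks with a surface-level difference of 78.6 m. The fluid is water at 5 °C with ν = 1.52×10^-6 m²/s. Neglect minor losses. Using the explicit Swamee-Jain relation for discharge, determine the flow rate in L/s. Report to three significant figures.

Swamee-Jain (Type II): Q = -0.965·√(gD⁵h_f/L)·ln[ε/(3.7D) + √(3.17ν²L/(gD³h_f))]
√(gD⁵h_f/L) = √(9.81·0.0584⁵·78.6/1080) = 6.964×10^-4
ε/(3.7D) = 6.48×10^-6; √(3.17ν²L/(gD³h_f)) = 2.27×10^-4
Q = -0.965·6.964×10^-4·ln(2.334×10^-4) = 0.005620 m³/s
Check: V = 2.10 m/s, Re = 8.06×10^4, f = 0.01882, h_f = 78.1 m ≈ 78.6 m ✓

Q ≈ 5.62 L/s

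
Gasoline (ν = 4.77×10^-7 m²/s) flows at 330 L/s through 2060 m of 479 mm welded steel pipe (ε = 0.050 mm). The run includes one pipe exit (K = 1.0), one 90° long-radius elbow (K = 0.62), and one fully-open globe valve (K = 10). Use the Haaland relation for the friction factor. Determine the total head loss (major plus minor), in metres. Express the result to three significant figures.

H_L ≈ 11.4 m

V = 4Q/(πD²) = 1.831 m/s; V²/2g = 0.1709 m
Re = 1.84×10^6, ε/D = 1.04×10^-4 → f = 0.01287 (Haaland)
Major: h_f = f(L/D)·V²/2g = 0.01287·4301·0.1709 = 9.459 m
Minor: ΣK = 11.6; h_m = ΣK·V²/2g = 1.986 m
Total H_L = 9.459 + 1.986 = 11.45 m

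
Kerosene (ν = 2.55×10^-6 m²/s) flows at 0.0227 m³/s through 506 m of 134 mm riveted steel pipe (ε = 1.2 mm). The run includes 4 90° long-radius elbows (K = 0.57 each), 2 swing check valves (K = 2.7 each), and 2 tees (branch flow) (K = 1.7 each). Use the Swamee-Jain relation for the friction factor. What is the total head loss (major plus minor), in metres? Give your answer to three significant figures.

V = 4Q/(πD²) = 1.610 m/s; V²/2g = 0.1321 m
Re = 8.46×10^4, ε/D = 0.00896 → f = 0.03756 (Swamee-Jain)
Major: h_f = f(L/D)·V²/2g = 0.03756·3776·0.1321 = 18.73 m
Minor: ΣK = 11.1; h_m = ΣK·V²/2g = 1.463 m
Total H_L = 18.73 + 1.463 = 20.19 m

H_L ≈ 20.2 m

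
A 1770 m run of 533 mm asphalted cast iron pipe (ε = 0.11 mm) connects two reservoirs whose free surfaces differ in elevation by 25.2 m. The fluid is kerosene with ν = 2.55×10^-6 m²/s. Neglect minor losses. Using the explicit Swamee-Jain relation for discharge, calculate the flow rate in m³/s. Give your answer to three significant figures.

Swamee-Jain (Type II): Q = -0.965·√(gD⁵h_f/L)·ln[ε/(3.7D) + √(3.17ν²L/(gD³h_f))]
√(gD⁵h_f/L) = √(9.81·0.533⁵·25.2/1770) = 0.07751
ε/(3.7D) = 5.58×10^-5; √(3.17ν²L/(gD³h_f)) = 3.12×10^-5
Q = -0.965·0.07751·ln(8.700×10^-5) = 0.6993 m³/s
Check: V = 3.13 m/s, Re = 6.55×10^5, f = 0.01524, h_f = 25.3 m ≈ 25.2 m ✓

Q ≈ 0.699 m³/s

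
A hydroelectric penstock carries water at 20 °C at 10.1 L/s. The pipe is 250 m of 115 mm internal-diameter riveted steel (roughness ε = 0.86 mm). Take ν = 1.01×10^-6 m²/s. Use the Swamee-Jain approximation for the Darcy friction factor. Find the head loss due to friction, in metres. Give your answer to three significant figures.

h_f ≈ 3.70 m

V = 4Q/(πD²) = 4·0.0101/(π·0.115²) = 0.9724 m/s
Re = VD/ν = 0.9724·0.115/1.01×10^-6 = 1.11×10^5 → turbulent
ε/D = 0.86/115 = 0.00748
Swamee-Jain: f = 0.03533
h_f = f(L/D)V²/(2g) = 0.03533·(250/0.115)·0.9724²/(2·9.81) = 3.701 m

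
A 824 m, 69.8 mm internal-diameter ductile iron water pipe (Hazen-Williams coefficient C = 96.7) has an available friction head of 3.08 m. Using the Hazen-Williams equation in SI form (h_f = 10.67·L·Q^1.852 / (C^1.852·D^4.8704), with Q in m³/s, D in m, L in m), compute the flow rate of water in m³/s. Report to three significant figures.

Rearranging: Q = [h_f·C^1.852·D^4.8704 / (10.67·L)]^(1/1.852)
Q = [3.08·96.7^1.852·0.0698^4.8704 / (10.67·824)]^0.540 = 0.001200 m³/s

Q ≈ 0.00120 m³/s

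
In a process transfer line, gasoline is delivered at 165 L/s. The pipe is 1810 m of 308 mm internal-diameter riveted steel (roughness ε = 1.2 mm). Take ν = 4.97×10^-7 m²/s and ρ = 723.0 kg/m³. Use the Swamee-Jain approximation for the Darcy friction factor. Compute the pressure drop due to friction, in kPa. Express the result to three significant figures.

V = 4Q/(πD²) = 4·0.165/(π·0.308²) = 2.215 m/s
Re = VD/ν = 2.215·0.308/4.97×10^-7 = 1.37×10^6 → turbulent
ε/D = 1.2/308 = 0.00390
Swamee-Jain: f = 0.02833
h_f = f(L/D)V²/(2g) = 0.02833·(1810/0.308)·2.215²/(2·9.81) = 41.62 m
Δp = ρg·h_f = 723.0·9.81·41.62 = 295.2 kPa

Δp ≈ 295 kPa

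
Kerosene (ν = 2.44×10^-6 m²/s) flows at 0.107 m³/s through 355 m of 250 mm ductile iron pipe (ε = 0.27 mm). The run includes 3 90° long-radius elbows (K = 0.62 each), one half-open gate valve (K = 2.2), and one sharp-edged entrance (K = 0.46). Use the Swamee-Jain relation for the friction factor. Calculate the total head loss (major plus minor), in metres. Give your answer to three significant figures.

V = 4Q/(πD²) = 2.180 m/s; V²/2g = 0.2422 m
Re = 2.23×10^5, ε/D = 0.00108 → f = 0.02137 (Swamee-Jain)
Major: h_f = f(L/D)·V²/2g = 0.02137·1420·0.2422 = 7.349 m
Minor: ΣK = 4.52; h_m = ΣK·V²/2g = 1.095 m
Total H_L = 7.349 + 1.095 = 8.444 m

H_L ≈ 8.44 m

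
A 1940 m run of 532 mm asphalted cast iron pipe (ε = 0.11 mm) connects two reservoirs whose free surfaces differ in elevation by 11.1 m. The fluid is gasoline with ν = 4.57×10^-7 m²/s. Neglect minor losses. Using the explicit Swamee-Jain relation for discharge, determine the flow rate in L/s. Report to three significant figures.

Swamee-Jain (Type II): Q = -0.965·√(gD⁵h_f/L)·ln[ε/(3.7D) + √(3.17ν²L/(gD³h_f))]
√(gD⁵h_f/L) = √(9.81·0.532⁵·11.1/1940) = 0.04891
ε/(3.7D) = 5.59×10^-5; √(3.17ν²L/(gD³h_f)) = 8.85×10^-6
Q = -0.965·0.04891·ln(6.473×10^-5) = 0.4552 m³/s
Check: V = 2.05 m/s, Re = 2.38×10^6, f = 0.01432, h_f = 11.2 m ≈ 11.1 m ✓

Q ≈ 455 L/s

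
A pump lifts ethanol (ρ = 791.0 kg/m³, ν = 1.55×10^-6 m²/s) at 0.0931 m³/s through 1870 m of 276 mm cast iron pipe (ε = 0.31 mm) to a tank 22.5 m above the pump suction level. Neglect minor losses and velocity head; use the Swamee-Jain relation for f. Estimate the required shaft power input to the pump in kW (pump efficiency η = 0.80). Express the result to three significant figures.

P_shaft ≈ 36.4 kW

V = 4Q/(πD²) = 1.556 m/s; Re = 2.77×10^5; ε/D = 0.00112; f = 0.02132
h_f = f(L/D)V²/2g = 17.82 m
Total head H = z + h_f = 22.5 + 17.82 = 40.32 m
P_hyd = ρgQH = 791.0·9.81·0.0931·40.32 = 29.13 kW
P_shaft = P_hyd/η = 29.13/0.80 = 36.41 kW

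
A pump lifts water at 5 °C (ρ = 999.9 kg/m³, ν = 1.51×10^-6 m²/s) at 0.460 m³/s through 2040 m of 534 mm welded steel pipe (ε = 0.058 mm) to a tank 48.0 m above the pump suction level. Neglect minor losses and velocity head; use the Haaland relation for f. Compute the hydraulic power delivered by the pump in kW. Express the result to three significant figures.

V = 4Q/(πD²) = 2.054 m/s; Re = 7.26×10^5; ε/D = 1.09×10^-4; f = 0.01382
h_f = f(L/D)V²/2g = 11.35 m
Total head H = z + h_f = 48.0 + 11.35 = 59.35 m
P_hyd = ρgQH = 999.9·9.81·0.460·59.35 = 267.8 kW

P_hyd ≈ 268 kW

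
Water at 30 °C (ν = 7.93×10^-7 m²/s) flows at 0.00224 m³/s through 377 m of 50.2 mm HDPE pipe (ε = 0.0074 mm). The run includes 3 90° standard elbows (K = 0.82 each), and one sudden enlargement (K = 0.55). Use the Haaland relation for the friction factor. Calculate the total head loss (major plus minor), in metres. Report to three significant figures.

V = 4Q/(πD²) = 1.132 m/s; V²/2g = 0.06528 m
Re = 7.16×10^4, ε/D = 1.47×10^-4 → f = 0.01967 (Haaland)
Major: h_f = f(L/D)·V²/2g = 0.01967·7510·0.06528 = 9.644 m
Minor: ΣK = 3.01; h_m = ΣK·V²/2g = 0.1965 m
Total H_L = 9.644 + 0.1965 = 9.841 m

H_L ≈ 9.84 m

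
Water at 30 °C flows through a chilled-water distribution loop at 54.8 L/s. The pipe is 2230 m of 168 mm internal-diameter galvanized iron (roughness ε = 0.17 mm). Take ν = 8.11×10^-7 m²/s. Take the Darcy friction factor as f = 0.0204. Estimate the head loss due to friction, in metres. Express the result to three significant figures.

h_f ≈ 84.3 m

V = 4Q/(πD²) = 4·0.0548/(π·0.168²) = 2.472 m/s
h_f = f(L/D)V²/(2g) = 0.02040·(2230/0.168)·2.472²/(2·9.81) = 84.35 m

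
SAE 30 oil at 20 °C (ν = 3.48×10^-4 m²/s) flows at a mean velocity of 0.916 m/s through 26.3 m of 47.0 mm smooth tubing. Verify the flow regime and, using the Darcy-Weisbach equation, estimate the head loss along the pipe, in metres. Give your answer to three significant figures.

h_f ≈ 12.4 m

Re = VD/ν = 0.916·0.04700/3.48×10^-4 = 124 → laminar (Re < 2300)
f = 64/Re = 0.5173
h_f = f(L/D)V²/(2g) = 0.5173·(26.3/0.04700)·0.916²/(2·9.81) = 12.38 m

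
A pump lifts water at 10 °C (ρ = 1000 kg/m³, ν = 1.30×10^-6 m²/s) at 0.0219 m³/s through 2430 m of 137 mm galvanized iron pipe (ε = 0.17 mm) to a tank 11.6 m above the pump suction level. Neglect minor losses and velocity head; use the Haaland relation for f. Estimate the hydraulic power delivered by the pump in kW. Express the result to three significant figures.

V = 4Q/(πD²) = 1.486 m/s; Re = 1.57×10^5; ε/D = 0.00124; f = 0.02210
h_f = f(L/D)V²/2g = 44.10 m
Total head H = z + h_f = 11.6 + 44.10 = 55.70 m
P_hyd = ρgQH = 1000·9.81·0.0219·55.70 = 11.97 kW

P_hyd ≈ 12.0 kW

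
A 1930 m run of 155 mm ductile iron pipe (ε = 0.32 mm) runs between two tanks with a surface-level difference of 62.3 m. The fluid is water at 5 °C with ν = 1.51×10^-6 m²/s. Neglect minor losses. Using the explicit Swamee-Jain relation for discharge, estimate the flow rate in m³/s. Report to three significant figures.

Q ≈ 0.0378 m³/s

Swamee-Jain (Type II): Q = -0.965·√(gD⁵h_f/L)·ln[ε/(3.7D) + √(3.17ν²L/(gD³h_f))]
√(gD⁵h_f/L) = √(9.81·0.155⁵·62.3/1930) = 0.005323
ε/(3.7D) = 5.58×10^-4; √(3.17ν²L/(gD³h_f)) = 7.83×10^-5
Q = -0.965·0.005323·ln(6.363×10^-4) = 0.03780 m³/s
Check: V = 2.00 m/s, Re = 2.06×10^5, f = 0.02464, h_f = 62.8 m ≈ 62.3 m ✓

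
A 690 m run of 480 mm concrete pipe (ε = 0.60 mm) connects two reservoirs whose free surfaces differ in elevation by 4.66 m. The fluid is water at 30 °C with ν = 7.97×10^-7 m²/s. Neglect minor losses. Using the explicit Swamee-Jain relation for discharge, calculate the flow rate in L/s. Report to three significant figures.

Swamee-Jain (Type II): Q = -0.965·√(gD⁵h_f/L)·ln[ε/(3.7D) + √(3.17ν²L/(gD³h_f))]
√(gD⁵h_f/L) = √(9.81·0.480⁵·4.66/690) = 0.04109
ε/(3.7D) = 3.38×10^-4; √(3.17ν²L/(gD³h_f)) = 1.66×10^-5
Q = -0.965·0.04109·ln(3.544×10^-4) = 0.3150 m³/s
Check: V = 1.74 m/s, Re = 1.05×10^6, f = 0.02108, h_f = 4.68 m ≈ 4.66 m ✓

Q ≈ 315 L/s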